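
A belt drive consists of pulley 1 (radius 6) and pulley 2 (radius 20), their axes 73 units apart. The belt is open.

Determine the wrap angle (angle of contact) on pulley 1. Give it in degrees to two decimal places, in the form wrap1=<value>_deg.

open belt: β = asin((r2−r1)/C) = asin(14/73) = 11.0567°
wrap1 = π − 2β = 157.8865°
wrap2 = π + 2β = 202.1135°

wrap1=157.89_deg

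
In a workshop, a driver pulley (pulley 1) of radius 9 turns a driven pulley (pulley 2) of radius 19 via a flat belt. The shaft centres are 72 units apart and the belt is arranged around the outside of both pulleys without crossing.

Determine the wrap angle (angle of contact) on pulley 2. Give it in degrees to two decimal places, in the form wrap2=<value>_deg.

open belt: β = asin((r2−r1)/C) = asin(10/72) = 7.9836°
wrap1 = π − 2β = 164.0329°
wrap2 = π + 2β = 195.9671°

wrap2=195.97_deg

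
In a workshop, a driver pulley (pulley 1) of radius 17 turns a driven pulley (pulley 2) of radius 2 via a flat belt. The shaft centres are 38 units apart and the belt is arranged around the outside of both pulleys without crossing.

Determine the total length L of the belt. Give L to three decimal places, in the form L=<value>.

L=141.692

open belt: β = asin((r2−r1)/C) = asin(-15/38) = -23.2496°
wrap1 = π − 2β = 226.4991°
wrap2 = π + 2β = 133.5009°
tangent length = C·cosβ = 34.9142
L = r1·wrap1 + r2·wrap2 + 2·C·cosβ = 17·3.9532 + 2·2.3300 + 2·34.9142 = 141.6921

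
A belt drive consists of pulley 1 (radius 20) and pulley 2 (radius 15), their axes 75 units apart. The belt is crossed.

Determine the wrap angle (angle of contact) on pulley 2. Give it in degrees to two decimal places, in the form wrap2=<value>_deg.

crossed belt: β = asin((r1+r2)/C) = asin(35/75) = 27.8181°
wrap1 = wrap2 = π + 2β = 235.6363°

wrap2=235.64_deg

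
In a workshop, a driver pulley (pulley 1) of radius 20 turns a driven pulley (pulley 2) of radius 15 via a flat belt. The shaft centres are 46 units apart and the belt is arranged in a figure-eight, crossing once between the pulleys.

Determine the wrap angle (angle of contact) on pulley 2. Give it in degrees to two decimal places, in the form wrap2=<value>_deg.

crossed belt: β = asin((r1+r2)/C) = asin(35/46) = 49.5409°
wrap1 = wrap2 = π + 2β = 279.0818°

wrap2=279.08_deg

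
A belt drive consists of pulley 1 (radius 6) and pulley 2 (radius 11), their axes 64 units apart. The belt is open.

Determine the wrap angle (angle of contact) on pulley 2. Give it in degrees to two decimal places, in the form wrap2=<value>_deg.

open belt: β = asin((r2−r1)/C) = asin(5/64) = 4.4808°
wrap1 = π − 2β = 171.0384°
wrap2 = π + 2β = 188.9616°

wrap2=188.96_deg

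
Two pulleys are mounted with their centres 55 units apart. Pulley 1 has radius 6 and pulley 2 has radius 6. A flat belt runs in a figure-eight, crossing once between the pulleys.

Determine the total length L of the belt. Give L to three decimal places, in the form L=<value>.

L=150.328

crossed belt: β = asin((r1+r2)/C) = asin(12/55) = 12.6023°
wrap1 = wrap2 = π + 2β = 205.2045°
tangent length = C·cosβ = 53.6749
L = (r1+r2)·wrap + 2·C·cosβ = 12·3.5815 + 2·53.6749 = 150.3278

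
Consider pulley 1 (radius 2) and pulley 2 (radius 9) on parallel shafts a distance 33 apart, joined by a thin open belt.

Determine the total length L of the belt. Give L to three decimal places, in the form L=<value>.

L=102.048

open belt: β = asin((r2−r1)/C) = asin(7/33) = 12.2467°
wrap1 = π − 2β = 155.5066°
wrap2 = π + 2β = 204.4934°
tangent length = C·cosβ = 32.2490
L = r1·wrap1 + r2·wrap2 + 2·C·cosβ = 2·2.7141 + 9·3.5691 + 2·32.2490 = 102.0480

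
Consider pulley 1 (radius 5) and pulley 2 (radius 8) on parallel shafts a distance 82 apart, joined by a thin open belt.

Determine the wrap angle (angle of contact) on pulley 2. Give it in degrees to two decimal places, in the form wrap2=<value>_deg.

open belt: β = asin((r2−r1)/C) = asin(3/82) = 2.0967°
wrap1 = π − 2β = 175.8067°
wrap2 = π + 2β = 184.1933°

wrap2=184.19_deg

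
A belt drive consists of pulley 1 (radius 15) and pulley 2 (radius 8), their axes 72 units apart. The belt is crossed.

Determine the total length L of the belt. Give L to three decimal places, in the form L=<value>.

L=223.668

crossed belt: β = asin((r1+r2)/C) = asin(23/72) = 18.6293°
wrap1 = wrap2 = π + 2β = 217.2587°
tangent length = C·cosβ = 68.2276
L = (r1+r2)·wrap + 2·C·cosβ = 23·3.7919 + 2·68.2276 = 223.6683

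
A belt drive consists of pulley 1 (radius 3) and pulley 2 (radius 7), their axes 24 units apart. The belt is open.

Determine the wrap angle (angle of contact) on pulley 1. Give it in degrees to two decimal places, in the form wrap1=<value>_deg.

wrap1=160.81_deg

open belt: β = asin((r2−r1)/C) = asin(4/24) = 9.5941°
wrap1 = π − 2β = 160.8119°
wrap2 = π + 2β = 199.1881°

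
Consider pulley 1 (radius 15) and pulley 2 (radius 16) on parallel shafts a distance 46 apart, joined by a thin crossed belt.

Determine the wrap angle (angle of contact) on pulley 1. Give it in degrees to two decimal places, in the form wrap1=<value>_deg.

crossed belt: β = asin((r1+r2)/C) = asin(31/46) = 42.3698°
wrap1 = wrap2 = π + 2β = 264.7396°

wrap1=264.74_deg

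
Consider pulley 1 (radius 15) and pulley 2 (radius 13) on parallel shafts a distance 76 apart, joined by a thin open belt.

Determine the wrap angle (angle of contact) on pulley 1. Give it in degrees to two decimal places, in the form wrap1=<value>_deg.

wrap1=183.02_deg

open belt: β = asin((r2−r1)/C) = asin(-2/76) = -1.5080°
wrap1 = π − 2β = 183.0159°
wrap2 = π + 2β = 176.9841°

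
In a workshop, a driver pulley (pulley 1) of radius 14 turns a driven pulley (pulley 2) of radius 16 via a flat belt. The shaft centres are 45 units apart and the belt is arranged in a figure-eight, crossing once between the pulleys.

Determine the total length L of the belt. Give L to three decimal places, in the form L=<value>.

L=205.113

crossed belt: β = asin((r1+r2)/C) = asin(30/45) = 41.8103°
wrap1 = wrap2 = π + 2β = 263.6206°
tangent length = C·cosβ = 33.5410
L = (r1+r2)·wrap + 2·C·cosβ = 30·4.6010 + 2·33.5410 = 205.1135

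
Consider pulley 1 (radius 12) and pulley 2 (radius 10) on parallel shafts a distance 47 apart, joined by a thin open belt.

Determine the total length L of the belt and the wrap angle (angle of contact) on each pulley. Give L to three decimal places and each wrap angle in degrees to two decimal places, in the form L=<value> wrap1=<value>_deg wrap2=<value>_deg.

L=163.200 wrap1=184.88_deg wrap2=175.12_deg

open belt: β = asin((r2−r1)/C) = asin(-2/47) = -2.4389°
wrap1 = π − 2β = 184.8777°
wrap2 = π + 2β = 175.1223°
tangent length = C·cosβ = 46.9574
L = r1·wrap1 + r2·wrap2 + 2·C·cosβ = 12·3.2267 + 10·3.0565 + 2·46.9574 = 163.2002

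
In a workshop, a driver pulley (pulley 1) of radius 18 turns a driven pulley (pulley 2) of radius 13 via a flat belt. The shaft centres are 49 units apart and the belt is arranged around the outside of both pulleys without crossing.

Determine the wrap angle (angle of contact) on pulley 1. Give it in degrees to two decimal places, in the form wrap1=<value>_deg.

wrap1=191.71_deg

open belt: β = asin((r2−r1)/C) = asin(-5/49) = -5.8567°
wrap1 = π − 2β = 191.7134°
wrap2 = π + 2β = 168.2866°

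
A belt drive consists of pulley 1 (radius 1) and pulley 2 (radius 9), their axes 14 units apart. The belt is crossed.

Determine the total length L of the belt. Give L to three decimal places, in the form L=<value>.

crossed belt: β = asin((r1+r2)/C) = asin(10/14) = 45.5847°
wrap1 = wrap2 = π + 2β = 271.1694°
tangent length = C·cosβ = 9.7980
L = (r1+r2)·wrap + 2·C·cosβ = 10·4.7328 + 2·9.7980 = 66.9239

L=66.924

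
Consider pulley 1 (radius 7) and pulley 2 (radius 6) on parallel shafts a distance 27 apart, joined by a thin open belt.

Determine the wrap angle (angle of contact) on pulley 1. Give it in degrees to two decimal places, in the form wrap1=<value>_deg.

open belt: β = asin((r2−r1)/C) = asin(-1/27) = -2.1226°
wrap1 = π − 2β = 184.2451°
wrap2 = π + 2β = 175.7549°

wrap1=184.25_deg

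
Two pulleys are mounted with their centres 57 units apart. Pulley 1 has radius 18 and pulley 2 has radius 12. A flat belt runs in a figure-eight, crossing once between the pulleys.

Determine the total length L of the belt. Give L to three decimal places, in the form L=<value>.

crossed belt: β = asin((r1+r2)/C) = asin(30/57) = 31.7569°
wrap1 = wrap2 = π + 2β = 243.5137°
tangent length = C·cosβ = 48.4665
L = (r1+r2)·wrap + 2·C·cosβ = 30·4.2501 + 2·48.4665 = 224.4365

L=224.436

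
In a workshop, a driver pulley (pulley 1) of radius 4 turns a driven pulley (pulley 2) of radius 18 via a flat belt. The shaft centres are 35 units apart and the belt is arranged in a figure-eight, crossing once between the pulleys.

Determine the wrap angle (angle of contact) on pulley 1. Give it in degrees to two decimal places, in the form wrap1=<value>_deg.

crossed belt: β = asin((r1+r2)/C) = asin(22/35) = 38.9448°
wrap1 = wrap2 = π + 2β = 257.8896°

wrap1=257.89_deg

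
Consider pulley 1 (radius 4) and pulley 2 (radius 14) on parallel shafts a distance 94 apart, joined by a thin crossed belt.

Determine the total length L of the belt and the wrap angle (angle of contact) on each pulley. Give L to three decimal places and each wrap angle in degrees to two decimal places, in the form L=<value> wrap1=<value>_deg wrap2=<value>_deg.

L=248.006 wrap1=202.08_deg wrap2=202.08_deg

crossed belt: β = asin((r1+r2)/C) = asin(18/94) = 11.0397°
wrap1 = wrap2 = π + 2β = 202.0794°
tangent length = C·cosβ = 92.2605
L = (r1+r2)·wrap + 2·C·cosβ = 18·3.5270 + 2·92.2605 = 248.0061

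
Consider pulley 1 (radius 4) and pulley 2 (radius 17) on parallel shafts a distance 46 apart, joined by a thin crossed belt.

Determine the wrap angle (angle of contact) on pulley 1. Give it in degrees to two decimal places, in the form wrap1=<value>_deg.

wrap1=234.33_deg

crossed belt: β = asin((r1+r2)/C) = asin(21/46) = 27.1629°
wrap1 = wrap2 = π + 2β = 234.3258°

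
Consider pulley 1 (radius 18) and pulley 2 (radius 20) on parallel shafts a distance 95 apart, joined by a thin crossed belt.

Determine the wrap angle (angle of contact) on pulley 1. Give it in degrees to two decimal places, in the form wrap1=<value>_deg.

crossed belt: β = asin((r1+r2)/C) = asin(38/95) = 23.5782°
wrap1 = wrap2 = π + 2β = 227.1564°

wrap1=227.16_deg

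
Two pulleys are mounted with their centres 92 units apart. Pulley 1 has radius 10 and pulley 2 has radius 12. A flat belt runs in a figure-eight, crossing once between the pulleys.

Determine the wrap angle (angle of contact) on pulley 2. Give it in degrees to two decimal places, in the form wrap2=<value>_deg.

crossed belt: β = asin((r1+r2)/C) = asin(22/92) = 13.8352°
wrap1 = wrap2 = π + 2β = 207.6704°

wrap2=207.67_deg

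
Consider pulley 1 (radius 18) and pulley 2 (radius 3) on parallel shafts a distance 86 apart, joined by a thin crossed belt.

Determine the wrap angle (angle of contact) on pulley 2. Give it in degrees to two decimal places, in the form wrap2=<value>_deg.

crossed belt: β = asin((r1+r2)/C) = asin(21/86) = 14.1337°
wrap1 = wrap2 = π + 2β = 208.2675°

wrap2=208.27_deg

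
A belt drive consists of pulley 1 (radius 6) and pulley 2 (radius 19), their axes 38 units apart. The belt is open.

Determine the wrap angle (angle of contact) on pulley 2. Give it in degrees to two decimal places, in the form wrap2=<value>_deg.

open belt: β = asin((r2−r1)/C) = asin(13/38) = 20.0052°
wrap1 = π − 2β = 139.9896°
wrap2 = π + 2β = 220.0104°

wrap2=220.01_deg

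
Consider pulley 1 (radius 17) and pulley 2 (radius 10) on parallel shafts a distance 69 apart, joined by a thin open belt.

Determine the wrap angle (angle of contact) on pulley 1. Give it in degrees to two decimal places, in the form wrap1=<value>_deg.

open belt: β = asin((r2−r1)/C) = asin(-7/69) = -5.8226°
wrap1 = π − 2β = 191.6453°
wrap2 = π + 2β = 168.3547°

wrap1=191.65_deg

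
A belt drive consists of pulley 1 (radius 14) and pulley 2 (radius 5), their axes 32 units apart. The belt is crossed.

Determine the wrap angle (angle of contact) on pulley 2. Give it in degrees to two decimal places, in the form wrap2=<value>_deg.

crossed belt: β = asin((r1+r2)/C) = asin(19/32) = 36.4236°
wrap1 = wrap2 = π + 2β = 252.8471°

wrap2=252.85_deg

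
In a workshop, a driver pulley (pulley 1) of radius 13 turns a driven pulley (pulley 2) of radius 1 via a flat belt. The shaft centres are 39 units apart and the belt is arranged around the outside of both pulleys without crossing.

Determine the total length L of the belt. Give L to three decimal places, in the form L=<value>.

L=125.705

open belt: β = asin((r2−r1)/C) = asin(-12/39) = -17.9202°
wrap1 = π − 2β = 215.8404°
wrap2 = π + 2β = 144.1596°
tangent length = C·cosβ = 37.1080
L = r1·wrap1 + r2·wrap2 + 2·C·cosβ = 13·3.7671 + 1·2.5161 + 2·37.1080 = 125.7046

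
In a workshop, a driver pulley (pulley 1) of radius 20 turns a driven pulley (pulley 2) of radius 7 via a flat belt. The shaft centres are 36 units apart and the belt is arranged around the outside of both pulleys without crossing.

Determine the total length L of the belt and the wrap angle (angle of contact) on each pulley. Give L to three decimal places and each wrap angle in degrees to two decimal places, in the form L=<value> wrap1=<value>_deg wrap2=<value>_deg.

open belt: β = asin((r2−r1)/C) = asin(-13/36) = -21.1684°
wrap1 = π − 2β = 222.3369°
wrap2 = π + 2β = 137.6631°
tangent length = C·cosβ = 33.5708
L = r1·wrap1 + r2·wrap2 + 2·C·cosβ = 20·3.8805 + 7·2.4027 + 2·33.5708 = 161.5706

L=161.571 wrap1=222.34_deg wrap2=137.66_deg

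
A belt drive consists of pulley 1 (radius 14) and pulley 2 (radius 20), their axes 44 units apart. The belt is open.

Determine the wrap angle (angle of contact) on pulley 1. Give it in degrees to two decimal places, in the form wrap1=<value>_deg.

wrap1=164.33_deg

open belt: β = asin((r2−r1)/C) = asin(6/44) = 7.8375°
wrap1 = π − 2β = 164.3250°
wrap2 = π + 2β = 195.6750°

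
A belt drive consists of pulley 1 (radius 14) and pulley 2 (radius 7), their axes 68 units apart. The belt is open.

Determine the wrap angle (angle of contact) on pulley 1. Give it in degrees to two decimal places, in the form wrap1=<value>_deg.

wrap1=191.82_deg

open belt: β = asin((r2−r1)/C) = asin(-7/68) = -5.9086°
wrap1 = π − 2β = 191.8171°
wrap2 = π + 2β = 168.1829°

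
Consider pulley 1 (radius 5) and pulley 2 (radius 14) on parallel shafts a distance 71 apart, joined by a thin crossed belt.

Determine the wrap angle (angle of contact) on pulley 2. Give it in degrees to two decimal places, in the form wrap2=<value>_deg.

crossed belt: β = asin((r1+r2)/C) = asin(19/71) = 15.5218°
wrap1 = wrap2 = π + 2β = 211.0437°

wrap2=211.04_deg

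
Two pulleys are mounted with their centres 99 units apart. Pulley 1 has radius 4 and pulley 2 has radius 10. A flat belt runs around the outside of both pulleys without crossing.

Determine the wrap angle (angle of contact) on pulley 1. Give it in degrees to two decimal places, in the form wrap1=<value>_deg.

wrap1=173.05_deg

open belt: β = asin((r2−r1)/C) = asin(6/99) = 3.4746°
wrap1 = π − 2β = 173.0508°
wrap2 = π + 2β = 186.9492°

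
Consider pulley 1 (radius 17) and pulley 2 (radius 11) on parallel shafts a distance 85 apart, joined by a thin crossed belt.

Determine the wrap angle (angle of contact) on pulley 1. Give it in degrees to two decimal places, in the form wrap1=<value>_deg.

crossed belt: β = asin((r1+r2)/C) = asin(28/85) = 19.2331°
wrap1 = wrap2 = π + 2β = 218.4662°

wrap1=218.47_deg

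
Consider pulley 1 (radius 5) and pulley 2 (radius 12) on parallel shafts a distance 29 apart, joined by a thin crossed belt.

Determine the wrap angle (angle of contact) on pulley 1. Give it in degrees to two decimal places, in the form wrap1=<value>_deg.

wrap1=251.78_deg

crossed belt: β = asin((r1+r2)/C) = asin(17/29) = 35.8883°
wrap1 = wrap2 = π + 2β = 251.7766°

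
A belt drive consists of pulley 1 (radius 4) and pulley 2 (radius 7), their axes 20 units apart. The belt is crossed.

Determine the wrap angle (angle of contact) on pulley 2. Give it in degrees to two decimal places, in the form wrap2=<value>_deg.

crossed belt: β = asin((r1+r2)/C) = asin(11/20) = 33.3670°
wrap1 = wrap2 = π + 2β = 246.7340°

wrap2=246.73_deg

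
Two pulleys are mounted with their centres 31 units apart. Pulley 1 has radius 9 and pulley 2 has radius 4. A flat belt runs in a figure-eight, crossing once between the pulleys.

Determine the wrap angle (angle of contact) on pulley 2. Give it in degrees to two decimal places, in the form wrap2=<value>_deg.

wrap2=229.59_deg

crossed belt: β = asin((r1+r2)/C) = asin(13/31) = 24.7939°
wrap1 = wrap2 = π + 2β = 229.5877°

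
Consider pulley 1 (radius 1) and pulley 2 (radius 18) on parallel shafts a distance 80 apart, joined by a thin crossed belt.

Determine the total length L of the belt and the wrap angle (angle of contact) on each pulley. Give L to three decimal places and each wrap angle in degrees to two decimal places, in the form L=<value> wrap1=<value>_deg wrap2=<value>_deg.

L=224.224 wrap1=207.48_deg wrap2=207.48_deg

crossed belt: β = asin((r1+r2)/C) = asin(19/80) = 13.7390°
wrap1 = wrap2 = π + 2β = 207.4781°
tangent length = C·cosβ = 77.7110
L = (r1+r2)·wrap + 2·C·cosβ = 19·3.6212 + 2·77.7110 = 224.2243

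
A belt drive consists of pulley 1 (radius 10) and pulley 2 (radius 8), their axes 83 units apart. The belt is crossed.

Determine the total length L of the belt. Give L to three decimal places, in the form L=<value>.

crossed belt: β = asin((r1+r2)/C) = asin(18/83) = 12.5251°
wrap1 = wrap2 = π + 2β = 205.0502°
tangent length = C·cosβ = 81.0247
L = (r1+r2)·wrap + 2·C·cosβ = 18·3.5788 + 2·81.0247 = 226.4678

L=226.468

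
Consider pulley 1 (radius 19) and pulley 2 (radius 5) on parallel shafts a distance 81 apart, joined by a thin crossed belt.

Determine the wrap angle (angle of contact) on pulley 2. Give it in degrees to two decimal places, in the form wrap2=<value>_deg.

wrap2=214.47_deg

crossed belt: β = asin((r1+r2)/C) = asin(24/81) = 17.2353°
wrap1 = wrap2 = π + 2β = 214.4706°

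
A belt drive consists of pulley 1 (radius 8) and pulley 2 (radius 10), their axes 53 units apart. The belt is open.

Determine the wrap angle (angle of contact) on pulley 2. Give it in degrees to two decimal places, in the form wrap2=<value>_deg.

open belt: β = asin((r2−r1)/C) = asin(2/53) = 2.1626°
wrap1 = π − 2β = 175.6748°
wrap2 = π + 2β = 184.3252°

wrap2=184.33_deg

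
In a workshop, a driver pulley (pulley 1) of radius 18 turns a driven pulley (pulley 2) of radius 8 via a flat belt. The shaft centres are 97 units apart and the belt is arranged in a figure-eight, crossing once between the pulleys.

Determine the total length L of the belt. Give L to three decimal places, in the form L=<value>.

L=282.693

crossed belt: β = asin((r1+r2)/C) = asin(26/97) = 15.5477°
wrap1 = wrap2 = π + 2β = 211.0955°
tangent length = C·cosβ = 93.4505
L = (r1+r2)·wrap + 2·C·cosβ = 26·3.6843 + 2·93.4505 = 282.6931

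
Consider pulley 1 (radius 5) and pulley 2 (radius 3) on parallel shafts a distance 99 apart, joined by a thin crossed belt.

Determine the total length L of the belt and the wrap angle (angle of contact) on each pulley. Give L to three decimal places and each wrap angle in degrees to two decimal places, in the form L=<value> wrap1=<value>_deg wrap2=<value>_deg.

crossed belt: β = asin((r1+r2)/C) = asin(8/99) = 4.6350°
wrap1 = wrap2 = π + 2β = 189.2700°
tangent length = C·cosβ = 98.6762
L = (r1+r2)·wrap + 2·C·cosβ = 8·3.3034 + 2·98.6762 = 223.7796

L=223.780 wrap1=189.27_deg wrap2=189.27_deg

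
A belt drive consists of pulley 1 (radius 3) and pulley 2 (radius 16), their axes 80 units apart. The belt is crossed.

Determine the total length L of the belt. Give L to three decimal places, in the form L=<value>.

crossed belt: β = asin((r1+r2)/C) = asin(19/80) = 13.7390°
wrap1 = wrap2 = π + 2β = 207.4781°
tangent length = C·cosβ = 77.7110
L = (r1+r2)·wrap + 2·C·cosβ = 19·3.6212 + 2·77.7110 = 224.2243

L=224.224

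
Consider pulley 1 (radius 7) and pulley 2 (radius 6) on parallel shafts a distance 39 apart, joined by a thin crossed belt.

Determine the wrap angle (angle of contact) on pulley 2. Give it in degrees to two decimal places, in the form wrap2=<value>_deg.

crossed belt: β = asin((r1+r2)/C) = asin(13/39) = 19.4712°
wrap1 = wrap2 = π + 2β = 218.9424°

wrap2=218.94_deg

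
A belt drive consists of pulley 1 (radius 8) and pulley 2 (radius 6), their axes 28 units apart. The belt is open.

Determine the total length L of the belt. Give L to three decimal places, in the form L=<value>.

L=100.125

open belt: β = asin((r2−r1)/C) = asin(-2/28) = -4.0960°
wrap1 = π − 2β = 188.1921°
wrap2 = π + 2β = 171.8079°
tangent length = C·cosβ = 27.9285
L = r1·wrap1 + r2·wrap2 + 2·C·cosβ = 8·3.2846 + 6·2.9986 + 2·27.9285 = 100.1252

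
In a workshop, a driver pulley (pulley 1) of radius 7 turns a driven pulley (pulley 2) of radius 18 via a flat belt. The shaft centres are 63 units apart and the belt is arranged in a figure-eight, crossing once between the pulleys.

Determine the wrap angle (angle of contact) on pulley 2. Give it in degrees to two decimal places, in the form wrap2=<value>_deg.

wrap2=226.76_deg

crossed belt: β = asin((r1+r2)/C) = asin(25/63) = 23.3799°
wrap1 = wrap2 = π + 2β = 226.7597°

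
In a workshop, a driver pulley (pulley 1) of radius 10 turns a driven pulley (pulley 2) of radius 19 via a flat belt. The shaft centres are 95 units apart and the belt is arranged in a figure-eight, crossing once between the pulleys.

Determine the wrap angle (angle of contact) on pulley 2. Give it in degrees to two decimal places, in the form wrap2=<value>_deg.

crossed belt: β = asin((r1+r2)/C) = asin(29/95) = 17.7740°
wrap1 = wrap2 = π + 2β = 215.5480°

wrap2=215.55_deg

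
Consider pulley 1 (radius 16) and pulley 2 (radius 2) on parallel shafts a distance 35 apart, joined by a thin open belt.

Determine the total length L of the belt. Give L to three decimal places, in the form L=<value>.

open belt: β = asin((r2−r1)/C) = asin(-14/35) = -23.5782°
wrap1 = π − 2β = 227.1564°
wrap2 = π + 2β = 132.8436°
tangent length = C·cosβ = 32.0780
L = r1·wrap1 + r2·wrap2 + 2·C·cosβ = 16·3.9646 + 2·2.3186 + 2·32.0780 = 132.2272

L=132.227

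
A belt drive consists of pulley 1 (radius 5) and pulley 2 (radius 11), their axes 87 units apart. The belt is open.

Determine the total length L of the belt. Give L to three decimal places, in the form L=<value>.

L=224.679

open belt: β = asin((r2−r1)/C) = asin(6/87) = 3.9546°
wrap1 = π − 2β = 172.0909°
wrap2 = π + 2β = 187.9091°
tangent length = C·cosβ = 86.7929
L = r1·wrap1 + r2·wrap2 + 2·C·cosβ = 5·3.0036 + 11·3.2796 + 2·86.7929 = 224.6794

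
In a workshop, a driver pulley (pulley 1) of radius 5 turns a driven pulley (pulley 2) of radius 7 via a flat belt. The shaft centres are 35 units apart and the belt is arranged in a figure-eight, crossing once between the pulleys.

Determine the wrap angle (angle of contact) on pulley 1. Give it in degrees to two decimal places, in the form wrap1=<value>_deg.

wrap1=220.10_deg

crossed belt: β = asin((r1+r2)/C) = asin(12/35) = 20.0510°
wrap1 = wrap2 = π + 2β = 220.1021°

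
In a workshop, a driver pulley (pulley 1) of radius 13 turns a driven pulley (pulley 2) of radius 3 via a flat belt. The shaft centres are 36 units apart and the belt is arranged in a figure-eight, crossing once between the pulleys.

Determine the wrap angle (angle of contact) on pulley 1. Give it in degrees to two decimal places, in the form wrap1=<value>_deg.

crossed belt: β = asin((r1+r2)/C) = asin(16/36) = 26.3878°
wrap1 = wrap2 = π + 2β = 232.7756°

wrap1=232.78_deg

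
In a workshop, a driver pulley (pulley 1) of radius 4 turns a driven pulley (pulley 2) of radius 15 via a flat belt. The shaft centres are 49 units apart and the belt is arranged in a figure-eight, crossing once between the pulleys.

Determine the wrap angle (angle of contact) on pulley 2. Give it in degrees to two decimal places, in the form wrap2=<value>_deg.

crossed belt: β = asin((r1+r2)/C) = asin(19/49) = 22.8149°
wrap1 = wrap2 = π + 2β = 225.6298°

wrap2=225.63_deg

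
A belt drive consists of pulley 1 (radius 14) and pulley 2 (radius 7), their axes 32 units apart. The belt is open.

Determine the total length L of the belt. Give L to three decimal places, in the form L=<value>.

L=131.511

open belt: β = asin((r2−r1)/C) = asin(-7/32) = -12.6356°
wrap1 = π − 2β = 205.2713°
wrap2 = π + 2β = 154.7287°
tangent length = C·cosβ = 31.2250
L = r1·wrap1 + r2·wrap2 + 2·C·cosβ = 14·3.5827 + 7·2.7005 + 2·31.2250 = 131.5109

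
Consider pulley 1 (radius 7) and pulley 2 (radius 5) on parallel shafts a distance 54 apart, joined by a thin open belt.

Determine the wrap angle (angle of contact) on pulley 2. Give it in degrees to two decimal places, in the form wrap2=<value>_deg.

open belt: β = asin((r2−r1)/C) = asin(-2/54) = -2.1226°
wrap1 = π − 2β = 184.2451°
wrap2 = π + 2β = 175.7549°

wrap2=175.75_deg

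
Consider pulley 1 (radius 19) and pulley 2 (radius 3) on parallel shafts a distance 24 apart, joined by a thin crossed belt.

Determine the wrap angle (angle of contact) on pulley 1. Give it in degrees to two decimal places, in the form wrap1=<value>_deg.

crossed belt: β = asin((r1+r2)/C) = asin(22/24) = 66.4435°
wrap1 = wrap2 = π + 2β = 312.8871°

wrap1=312.89_deg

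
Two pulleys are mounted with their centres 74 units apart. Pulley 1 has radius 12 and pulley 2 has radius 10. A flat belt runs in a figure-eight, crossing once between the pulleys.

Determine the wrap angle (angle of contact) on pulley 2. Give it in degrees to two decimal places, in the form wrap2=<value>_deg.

crossed belt: β = asin((r1+r2)/C) = asin(22/74) = 17.2953°
wrap1 = wrap2 = π + 2β = 214.5907°

wrap2=214.59_deg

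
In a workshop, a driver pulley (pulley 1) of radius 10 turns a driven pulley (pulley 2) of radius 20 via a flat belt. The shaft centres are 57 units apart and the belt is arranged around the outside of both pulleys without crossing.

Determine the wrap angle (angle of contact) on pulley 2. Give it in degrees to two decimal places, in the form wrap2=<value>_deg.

open belt: β = asin((r2−r1)/C) = asin(10/57) = 10.1042°
wrap1 = π − 2β = 159.7916°
wrap2 = π + 2β = 200.2084°

wrap2=200.21_deg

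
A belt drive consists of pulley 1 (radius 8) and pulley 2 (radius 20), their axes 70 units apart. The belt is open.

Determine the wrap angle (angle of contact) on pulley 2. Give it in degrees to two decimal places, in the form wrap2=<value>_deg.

open belt: β = asin((r2−r1)/C) = asin(12/70) = 9.8709°
wrap1 = π − 2β = 160.2582°
wrap2 = π + 2β = 199.7418°

wrap2=199.74_deg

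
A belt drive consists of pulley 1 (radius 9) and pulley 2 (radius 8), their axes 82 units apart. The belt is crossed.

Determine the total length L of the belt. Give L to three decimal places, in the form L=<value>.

L=220.944

crossed belt: β = asin((r1+r2)/C) = asin(17/82) = 11.9652°
wrap1 = wrap2 = π + 2β = 203.9303°
tangent length = C·cosβ = 80.2185
L = (r1+r2)·wrap + 2·C·cosβ = 17·3.5593 + 2·80.2185 = 220.9443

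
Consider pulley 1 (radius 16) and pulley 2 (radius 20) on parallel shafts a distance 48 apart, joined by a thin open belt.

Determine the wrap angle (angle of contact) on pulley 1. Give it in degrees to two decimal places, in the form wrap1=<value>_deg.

wrap1=170.44_deg

open belt: β = asin((r2−r1)/C) = asin(4/48) = 4.7802°
wrap1 = π − 2β = 170.4396°
wrap2 = π + 2β = 189.5604°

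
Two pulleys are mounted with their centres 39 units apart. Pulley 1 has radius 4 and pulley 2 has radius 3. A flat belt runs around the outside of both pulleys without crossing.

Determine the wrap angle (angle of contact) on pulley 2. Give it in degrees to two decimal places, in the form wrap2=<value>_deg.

open belt: β = asin((r2−r1)/C) = asin(-1/39) = -1.4693°
wrap1 = π − 2β = 182.9386°
wrap2 = π + 2β = 177.0614°

wrap2=177.06_deg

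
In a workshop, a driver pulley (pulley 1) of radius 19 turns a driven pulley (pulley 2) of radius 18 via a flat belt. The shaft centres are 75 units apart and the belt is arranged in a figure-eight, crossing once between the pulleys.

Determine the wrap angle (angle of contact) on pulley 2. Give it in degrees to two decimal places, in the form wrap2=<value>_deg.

wrap2=239.12_deg

crossed belt: β = asin((r1+r2)/C) = asin(37/75) = 29.5599°
wrap1 = wrap2 = π + 2β = 239.1198°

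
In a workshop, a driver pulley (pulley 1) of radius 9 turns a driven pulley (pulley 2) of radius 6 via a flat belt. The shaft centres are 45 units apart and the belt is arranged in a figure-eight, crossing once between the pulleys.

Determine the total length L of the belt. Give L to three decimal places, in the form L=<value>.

L=142.172

crossed belt: β = asin((r1+r2)/C) = asin(15/45) = 19.4712°
wrap1 = wrap2 = π + 2β = 218.9424°
tangent length = C·cosβ = 42.4264
L = (r1+r2)·wrap + 2·C·cosβ = 15·3.8213 + 2·42.4264 = 142.1718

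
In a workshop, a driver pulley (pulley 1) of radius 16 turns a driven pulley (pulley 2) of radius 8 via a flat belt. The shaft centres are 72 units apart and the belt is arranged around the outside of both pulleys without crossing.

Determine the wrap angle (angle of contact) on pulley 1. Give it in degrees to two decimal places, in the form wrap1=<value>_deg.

open belt: β = asin((r2−r1)/C) = asin(-8/72) = -6.3794°
wrap1 = π − 2β = 192.7587°
wrap2 = π + 2β = 167.2413°

wrap1=192.76_deg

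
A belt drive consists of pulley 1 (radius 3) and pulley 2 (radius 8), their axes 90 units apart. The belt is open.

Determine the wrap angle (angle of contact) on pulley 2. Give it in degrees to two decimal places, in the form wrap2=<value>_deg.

open belt: β = asin((r2−r1)/C) = asin(5/90) = 3.1847°
wrap1 = π − 2β = 173.6305°
wrap2 = π + 2β = 186.3695°

wrap2=186.37_deg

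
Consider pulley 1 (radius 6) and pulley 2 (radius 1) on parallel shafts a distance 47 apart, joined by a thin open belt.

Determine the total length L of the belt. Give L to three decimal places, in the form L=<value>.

L=116.524

open belt: β = asin((r2−r1)/C) = asin(-5/47) = -6.1069°
wrap1 = π − 2β = 192.2137°
wrap2 = π + 2β = 167.7863°
tangent length = C·cosβ = 46.7333
L = r1·wrap1 + r2·wrap2 + 2·C·cosβ = 6·3.3548 + 1·2.9284 + 2·46.7333 = 116.5236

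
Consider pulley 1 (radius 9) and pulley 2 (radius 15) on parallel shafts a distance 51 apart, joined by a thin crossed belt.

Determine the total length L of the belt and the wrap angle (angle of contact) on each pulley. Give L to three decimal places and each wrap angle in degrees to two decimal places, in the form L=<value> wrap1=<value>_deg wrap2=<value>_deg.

crossed belt: β = asin((r1+r2)/C) = asin(24/51) = 28.0725°
wrap1 = wrap2 = π + 2β = 236.1450°
tangent length = C·cosβ = 45.0000
L = (r1+r2)·wrap + 2·C·cosβ = 24·4.1215 + 2·45.0000 = 188.9162

L=188.916 wrap1=236.14_deg wrap2=236.14_deg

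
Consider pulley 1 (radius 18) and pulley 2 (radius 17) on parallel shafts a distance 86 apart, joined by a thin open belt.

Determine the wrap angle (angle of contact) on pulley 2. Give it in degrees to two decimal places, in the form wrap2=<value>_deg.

open belt: β = asin((r2−r1)/C) = asin(-1/86) = -0.6662°
wrap1 = π − 2β = 181.3325°
wrap2 = π + 2β = 178.6675°

wrap2=178.67_deg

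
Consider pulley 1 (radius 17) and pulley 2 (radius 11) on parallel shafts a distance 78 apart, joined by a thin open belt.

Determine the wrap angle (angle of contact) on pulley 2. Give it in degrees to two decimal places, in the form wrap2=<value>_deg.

open belt: β = asin((r2−r1)/C) = asin(-6/78) = -4.4117°
wrap1 = π − 2β = 188.8235°
wrap2 = π + 2β = 171.1765°

wrap2=171.18_deg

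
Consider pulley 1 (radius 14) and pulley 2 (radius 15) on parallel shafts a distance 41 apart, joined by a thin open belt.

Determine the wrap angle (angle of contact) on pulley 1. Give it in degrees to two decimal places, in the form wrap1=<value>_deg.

open belt: β = asin((r2−r1)/C) = asin(1/41) = 1.3976°
wrap1 = π − 2β = 177.2048°
wrap2 = π + 2β = 182.7952°

wrap1=177.20_deg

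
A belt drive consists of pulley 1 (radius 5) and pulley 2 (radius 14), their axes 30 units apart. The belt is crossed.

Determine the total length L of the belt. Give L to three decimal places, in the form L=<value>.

crossed belt: β = asin((r1+r2)/C) = asin(19/30) = 39.2965°
wrap1 = wrap2 = π + 2β = 258.5930°
tangent length = C·cosβ = 23.2164
L = (r1+r2)·wrap + 2·C·cosβ = 19·4.5133 + 2·23.2164 = 132.1854

L=132.185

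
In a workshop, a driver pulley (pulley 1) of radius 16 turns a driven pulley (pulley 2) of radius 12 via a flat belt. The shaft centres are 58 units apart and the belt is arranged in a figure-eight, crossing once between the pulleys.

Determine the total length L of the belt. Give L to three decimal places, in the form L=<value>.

L=217.765

crossed belt: β = asin((r1+r2)/C) = asin(28/58) = 28.8657°
wrap1 = wrap2 = π + 2β = 237.7315°
tangent length = C·cosβ = 50.7937
L = (r1+r2)·wrap + 2·C·cosβ = 28·4.1492 + 2·50.7937 = 217.7649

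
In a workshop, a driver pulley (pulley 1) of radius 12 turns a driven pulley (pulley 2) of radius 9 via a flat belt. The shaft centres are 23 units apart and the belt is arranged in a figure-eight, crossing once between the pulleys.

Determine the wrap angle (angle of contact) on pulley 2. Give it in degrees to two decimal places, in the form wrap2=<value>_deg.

crossed belt: β = asin((r1+r2)/C) = asin(21/23) = 65.9294°
wrap1 = wrap2 = π + 2β = 311.8588°

wrap2=311.86_deg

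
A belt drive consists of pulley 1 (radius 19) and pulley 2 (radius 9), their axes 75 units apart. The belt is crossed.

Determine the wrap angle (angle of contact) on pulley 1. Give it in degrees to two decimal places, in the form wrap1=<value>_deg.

wrap1=223.84_deg

crossed belt: β = asin((r1+r2)/C) = asin(28/75) = 21.9213°
wrap1 = wrap2 = π + 2β = 223.8427°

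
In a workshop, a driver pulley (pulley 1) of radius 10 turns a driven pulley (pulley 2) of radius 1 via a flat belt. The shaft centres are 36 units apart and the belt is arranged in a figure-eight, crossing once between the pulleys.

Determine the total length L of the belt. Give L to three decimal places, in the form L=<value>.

crossed belt: β = asin((r1+r2)/C) = asin(11/36) = 17.7916°
wrap1 = wrap2 = π + 2β = 215.5832°
tangent length = C·cosβ = 34.2783
L = (r1+r2)·wrap + 2·C·cosβ = 11·3.7626 + 2·34.2783 = 109.9455

L=109.946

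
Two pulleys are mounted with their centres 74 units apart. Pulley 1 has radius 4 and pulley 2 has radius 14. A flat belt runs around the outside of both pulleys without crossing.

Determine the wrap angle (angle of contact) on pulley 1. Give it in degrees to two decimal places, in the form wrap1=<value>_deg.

open belt: β = asin((r2−r1)/C) = asin(10/74) = 7.7664°
wrap1 = π − 2β = 164.4671°
wrap2 = π + 2β = 195.5329°

wrap1=164.47_deg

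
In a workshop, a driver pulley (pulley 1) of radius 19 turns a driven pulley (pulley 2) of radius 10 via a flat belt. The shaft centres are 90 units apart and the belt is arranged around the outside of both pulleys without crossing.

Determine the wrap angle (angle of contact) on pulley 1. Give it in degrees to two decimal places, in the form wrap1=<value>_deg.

wrap1=191.48_deg

open belt: β = asin((r2−r1)/C) = asin(-9/90) = -5.7392°
wrap1 = π − 2β = 191.4783°
wrap2 = π + 2β = 168.5217°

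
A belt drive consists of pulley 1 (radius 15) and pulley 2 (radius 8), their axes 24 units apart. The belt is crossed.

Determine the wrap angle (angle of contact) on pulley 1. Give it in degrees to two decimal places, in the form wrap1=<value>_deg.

crossed belt: β = asin((r1+r2)/C) = asin(23/24) = 73.4022°
wrap1 = wrap2 = π + 2β = 326.8043°

wrap1=326.80_deg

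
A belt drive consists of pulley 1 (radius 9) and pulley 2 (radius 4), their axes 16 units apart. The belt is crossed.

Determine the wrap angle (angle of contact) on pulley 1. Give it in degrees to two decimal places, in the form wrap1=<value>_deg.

wrap1=288.68_deg

crossed belt: β = asin((r1+r2)/C) = asin(13/16) = 54.3409°
wrap1 = wrap2 = π + 2β = 288.6818°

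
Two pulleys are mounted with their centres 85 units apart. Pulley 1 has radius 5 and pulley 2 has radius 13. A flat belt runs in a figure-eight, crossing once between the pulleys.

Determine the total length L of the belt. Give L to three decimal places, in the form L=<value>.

L=230.375

crossed belt: β = asin((r1+r2)/C) = asin(18/85) = 12.2258°
wrap1 = wrap2 = π + 2β = 204.4516°
tangent length = C·cosβ = 83.0723
L = (r1+r2)·wrap + 2·C·cosβ = 18·3.5684 + 2·83.0723 = 230.3749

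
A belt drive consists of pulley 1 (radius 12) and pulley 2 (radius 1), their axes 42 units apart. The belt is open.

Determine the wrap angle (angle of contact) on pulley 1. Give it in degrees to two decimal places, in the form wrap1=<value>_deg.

open belt: β = asin((r2−r1)/C) = asin(-11/42) = -15.1831°
wrap1 = π − 2β = 210.3662°
wrap2 = π + 2β = 149.6338°

wrap1=210.37_deg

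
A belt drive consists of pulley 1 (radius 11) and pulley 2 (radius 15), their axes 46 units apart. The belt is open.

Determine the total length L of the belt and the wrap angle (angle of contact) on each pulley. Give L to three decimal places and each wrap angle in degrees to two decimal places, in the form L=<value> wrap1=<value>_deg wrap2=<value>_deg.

L=174.029 wrap1=170.02_deg wrap2=189.98_deg

open belt: β = asin((r2−r1)/C) = asin(4/46) = 4.9885°
wrap1 = π − 2β = 170.0229°
wrap2 = π + 2β = 189.9771°
tangent length = C·cosβ = 45.8258
L = r1·wrap1 + r2·wrap2 + 2·C·cosβ = 11·2.9675 + 15·3.3157 + 2·45.8258 = 174.0295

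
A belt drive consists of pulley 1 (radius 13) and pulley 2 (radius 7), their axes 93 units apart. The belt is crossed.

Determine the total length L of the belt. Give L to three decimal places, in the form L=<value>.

L=253.150

crossed belt: β = asin((r1+r2)/C) = asin(20/93) = 12.4187°
wrap1 = wrap2 = π + 2β = 204.8374°
tangent length = C·cosβ = 90.8240
L = (r1+r2)·wrap + 2·C·cosβ = 20·3.5751 + 2·90.8240 = 253.1497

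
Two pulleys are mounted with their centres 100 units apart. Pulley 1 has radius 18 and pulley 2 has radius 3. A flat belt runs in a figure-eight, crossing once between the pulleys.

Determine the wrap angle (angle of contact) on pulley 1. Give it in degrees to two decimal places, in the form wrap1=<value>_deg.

wrap1=204.24_deg

crossed belt: β = asin((r1+r2)/C) = asin(21/100) = 12.1224°
wrap1 = wrap2 = π + 2β = 204.2447°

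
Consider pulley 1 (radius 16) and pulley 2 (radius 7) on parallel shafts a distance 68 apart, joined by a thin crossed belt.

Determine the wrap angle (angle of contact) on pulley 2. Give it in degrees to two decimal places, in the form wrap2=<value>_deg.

wrap2=219.54_deg

crossed belt: β = asin((r1+r2)/C) = asin(23/68) = 19.7694°
wrap1 = wrap2 = π + 2β = 219.5388°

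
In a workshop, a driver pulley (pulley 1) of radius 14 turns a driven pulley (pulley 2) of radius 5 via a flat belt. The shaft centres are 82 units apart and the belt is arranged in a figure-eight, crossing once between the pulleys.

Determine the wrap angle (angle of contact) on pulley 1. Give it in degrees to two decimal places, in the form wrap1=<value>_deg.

crossed belt: β = asin((r1+r2)/C) = asin(19/82) = 13.3976°
wrap1 = wrap2 = π + 2β = 206.7952°

wrap1=206.80_deg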